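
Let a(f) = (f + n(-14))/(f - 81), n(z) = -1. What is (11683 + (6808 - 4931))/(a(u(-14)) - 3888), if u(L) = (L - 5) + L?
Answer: -772920/221599 ≈ -3.4879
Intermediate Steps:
u(L) = -5 + 2*L (u(L) = (-5 + L) + L = -5 + 2*L)
a(f) = (-1 + f)/(-81 + f) (a(f) = (f - 1)/(f - 81) = (-1 + f)/(-81 + f))
(11683 + (6808 - 4931))/(a(u(-14)) - 3888) = (11683 + (6808 - 4931))/((-1 + (-5 + 2*(-14)))/(-81 + (-5 + 2*(-14))) - 3888) = (11683 + 1877)/((-1 + (-5 - 28))/(-81 + (-5 - 28)) - 3888) = 13560/((-1 - 33)/(-81 - 33) - 3888) = 13560/(-34/(-114) - 3888) = 13560/(-1/114*(-34) - 3888) = 13560/(17/57 - 3888) = 13560/(-221599/57) = 13560*(-57/221599) = -772920/221599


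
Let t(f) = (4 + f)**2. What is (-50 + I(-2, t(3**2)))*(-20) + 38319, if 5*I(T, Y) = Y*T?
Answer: 40671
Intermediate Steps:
I(T, Y) = T*Y/5 (I(T, Y) = (Y*T)/5 = (T*Y)/5 = T*Y/5)
(-50 + I(-2, t(3**2)))*(-20) + 38319 = (-50 + (1/5)*(-2)*(4 + 3**2)**2)*(-20) + 38319 = (-50 + (1/5)*(-2)*(4 + 9)**2)*(-20) + 38319 = (-50 + (1/5)*(-2)*13**2)*(-20) + 38319 = (-50 + (1/5)*(-2)*169)*(-20) + 38319 = (-50 - 338/5)*(-20) + 38319 = -588/5*(-20) + 38319 = 2352 + 38319 = 40671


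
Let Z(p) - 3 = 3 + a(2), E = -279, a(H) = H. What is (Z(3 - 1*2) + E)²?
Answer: 73441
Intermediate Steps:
Z(p) = 8 (Z(p) = 3 + (3 + 2) = 3 + 5 = 8)
(Z(3 - 1*2) + E)² = (8 - 279)² = (-271)² = 73441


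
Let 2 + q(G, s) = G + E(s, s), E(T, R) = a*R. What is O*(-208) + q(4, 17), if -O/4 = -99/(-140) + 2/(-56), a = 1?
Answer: 20217/35 ≈ 577.63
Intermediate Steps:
E(T, R) = R (E(T, R) = 1*R = R)
q(G, s) = -2 + G + s (q(G, s) = -2 + (G + s) = -2 + G + s)
O = -94/35 (O = -4*(-99/(-140) + 2/(-56)) = -4*(-99*(-1/140) + 2*(-1/56)) = -4*(99/140 - 1/28) = -4*47/70 = -94/35 ≈ -2.6857)
O*(-208) + q(4, 17) = -94/35*(-208) + (-2 + 4 + 17) = 19552/35 + 19 = 20217/35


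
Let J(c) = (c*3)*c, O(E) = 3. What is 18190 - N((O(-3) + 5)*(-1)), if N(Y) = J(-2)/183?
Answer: 1109586/61 ≈ 18190.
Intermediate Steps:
J(c) = 3*c² (J(c) = (3*c)*c = 3*c²)
N(Y) = 4/61 (N(Y) = (3*(-2)²)/183 = (3*4)*(1/183) = 12*(1/183) = 4/61)
18190 - N((O(-3) + 5)*(-1)) = 18190 - 1*4/61 = 18190 - 4/61 = 1109586/61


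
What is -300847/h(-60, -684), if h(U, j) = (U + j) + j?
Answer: 300847/1428 ≈ 210.68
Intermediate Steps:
h(U, j) = U + 2*j
-300847/h(-60, -684) = -300847/(-60 + 2*(-684)) = -300847/(-60 - 1368) = -300847/(-1428) = -300847*(-1/1428) = 300847/1428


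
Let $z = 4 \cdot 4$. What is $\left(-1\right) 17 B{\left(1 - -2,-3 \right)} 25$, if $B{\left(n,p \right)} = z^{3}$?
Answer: $-1740800$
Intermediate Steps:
$z = 16$
$B{\left(n,p \right)} = 4096$ ($B{\left(n,p \right)} = 16^{3} = 4096$)
$\left(-1\right) 17 B{\left(1 - -2,-3 \right)} 25 = \left(-1\right) 17 \cdot 4096 \cdot 25 = \left(-17\right) 4096 \cdot 25 = \left(-69632\right) 25 = -1740800$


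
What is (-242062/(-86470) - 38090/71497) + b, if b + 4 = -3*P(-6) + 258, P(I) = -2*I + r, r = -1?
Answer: 690155719952/3091172795 ≈ 223.27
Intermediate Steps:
P(I) = -1 - 2*I (P(I) = -2*I - 1 = -1 - 2*I)
b = 221 (b = -4 + (-3*(-1 - 2*(-6)) + 258) = -4 + (-3*(-1 + 12) + 258) = -4 + (-3*11 + 258) = -4 + (-33 + 258) = -4 + 225 = 221)
(-242062/(-86470) - 38090/71497) + b = (-242062/(-86470) - 38090/71497) + 221 = (-242062*(-1/86470) - 38090*1/71497) + 221 = (121031/43235 - 38090/71497) + 221 = 7006532257/3091172795 + 221 = 690155719952/3091172795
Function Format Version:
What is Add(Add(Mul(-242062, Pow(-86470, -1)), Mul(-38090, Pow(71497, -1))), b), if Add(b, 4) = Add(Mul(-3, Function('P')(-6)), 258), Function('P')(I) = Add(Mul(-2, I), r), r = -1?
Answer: Rational(690155719952, 3091172795) ≈ 223.27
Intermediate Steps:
Function('P')(I) = Add(-1, Mul(-2, I)) (Function('P')(I) = Add(Mul(-2, I), -1) = Add(-1, Mul(-2, I)))
b = 221 (b = Add(-4, Add(Mul(-3, Add(-1, Mul(-2, -6))), 258)) = Add(-4, Add(Mul(-3, Add(-1, 12)), 258)) = Add(-4, Add(Mul(-3, 11), 258)) = Add(-4, Add(-33, 258)) = Add(-4, 225) = 221)
Add(Add(Mul(-242062, Pow(-86470, -1)), Mul(-38090, Pow(71497, -1))), b) = Add(Add(Mul(-242062, Pow(-86470, -1)), Mul(-38090, Pow(71497, -1))), 221) = Add(Add(Mul(-242062, Rational(-1, 86470)), Mul(-38090, Rational(1, 71497))), 221) = Add(Add(Rational(121031, 43235), Rational(-38090, 71497)), 221) = Add(Rational(7006532257, 3091172795), 221) = Rational(690155719952, 3091172795)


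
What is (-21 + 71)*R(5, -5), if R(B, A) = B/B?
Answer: 50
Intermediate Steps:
R(B, A) = 1
(-21 + 71)*R(5, -5) = (-21 + 71)*1 = 50*1 = 50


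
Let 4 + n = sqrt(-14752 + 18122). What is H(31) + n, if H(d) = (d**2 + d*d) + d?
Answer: 1949 + sqrt(3370) ≈ 2007.1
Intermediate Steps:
n = -4 + sqrt(3370) (n = -4 + sqrt(-14752 + 18122) = -4 + sqrt(3370) ≈ 54.052)
H(d) = d + 2*d**2 (H(d) = (d**2 + d**2) + d = 2*d**2 + d = d + 2*d**2)
H(31) + n = 31*(1 + 2*31) + (-4 + sqrt(3370)) = 31*(1 + 62) + (-4 + sqrt(3370)) = 31*63 + (-4 + sqrt(3370)) = 1953 + (-4 + sqrt(3370)) = 1949 + sqrt(3370)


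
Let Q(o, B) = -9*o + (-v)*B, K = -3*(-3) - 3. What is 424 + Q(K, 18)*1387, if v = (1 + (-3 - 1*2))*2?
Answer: 125254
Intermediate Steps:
K = 6 (K = 9 - 3 = 6)
v = -8 (v = (1 + (-3 - 2))*2 = (1 - 5)*2 = -4*2 = -8)
Q(o, B) = -9*o + 8*B (Q(o, B) = -9*o + (-1*(-8))*B = -9*o + 8*B)
424 + Q(K, 18)*1387 = 424 + (-9*6 + 8*18)*1387 = 424 + (-54 + 144)*1387 = 424 + 90*1387 = 424 + 124830 = 125254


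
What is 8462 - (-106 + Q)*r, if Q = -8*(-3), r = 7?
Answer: 9036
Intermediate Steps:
Q = 24
8462 - (-106 + Q)*r = 8462 - (-106 + 24)*7 = 8462 - (-82)*7 = 8462 - 1*(-574) = 8462 + 574 = 9036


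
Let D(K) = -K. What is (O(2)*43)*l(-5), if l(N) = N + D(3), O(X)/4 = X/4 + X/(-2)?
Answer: 688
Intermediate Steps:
O(X) = -X (O(X) = 4*(X/4 + X/(-2)) = 4*(X*(¼) + X*(-½)) = 4*(X/4 - X/2) = 4*(-X/4) = -X)
l(N) = -3 + N (l(N) = N - 1*3 = N - 3 = -3 + N)
(O(2)*43)*l(-5) = (-1*2*43)*(-3 - 5) = -2*43*(-8) = -86*(-8) = 688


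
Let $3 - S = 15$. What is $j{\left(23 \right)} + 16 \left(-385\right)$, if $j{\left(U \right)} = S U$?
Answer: $-6436$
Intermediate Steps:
$S = -12$ ($S = 3 - 15 = -12$)
$j{\left(U \right)} = - 12 U$
$j{\left(23 \right)} + 16 \left(-385\right) = \left(-12\right) 23 + 16 \left(-385\right) = -276 - 6160 = -6436$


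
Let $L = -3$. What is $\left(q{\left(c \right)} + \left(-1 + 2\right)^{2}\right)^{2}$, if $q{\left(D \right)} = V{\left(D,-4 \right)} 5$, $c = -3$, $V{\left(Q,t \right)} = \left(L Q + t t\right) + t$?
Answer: $11236$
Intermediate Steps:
$V{\left(Q,t \right)} = t + t^{2} - 3 Q$ ($V{\left(Q,t \right)} = \left(- 3 Q + t t\right) + t = \left(- 3 Q + t^{2}\right) + t = \left(t^{2} - 3 Q\right) + t = t + t^{2} - 3 Q$)
$q{\left(D \right)} = 60 - 15 D$ ($q{\left(D \right)} = \left(-4 + \left(-4\right)^{2} - 3 D\right) 5 = \left(-4 + 16 - 3 D\right) 5 = \left(12 - 3 D\right) 5 = 60 - 15 D$)
$\left(q{\left(c \right)} + \left(-1 + 2\right)^{2}\right)^{2} = \left(\left(60 - -45\right) + \left(-1 + 2\right)^{2}\right)^{2} = \left(\left(60 + 45\right) + 1^{2}\right)^{2} = \left(105 + 1\right)^{2} = 106^{2} = 11236$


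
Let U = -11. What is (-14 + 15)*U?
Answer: -11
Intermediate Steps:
(-14 + 15)*U = (-14 + 15)*(-11) = 1*(-11) = -11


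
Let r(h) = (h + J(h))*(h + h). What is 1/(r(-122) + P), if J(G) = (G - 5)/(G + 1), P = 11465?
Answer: 121/4958205 ≈ 2.4404e-5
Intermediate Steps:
J(G) = (-5 + G)/(1 + G)
r(h) = 2*h*(h + (-5 + h)/(1 + h)) (r(h) = (h + (-5 + h)/(1 + h))*(h + h) = (h + (-5 + h)/(1 + h))*(2*h) = 2*h*(h + (-5 + h)/(1 + h)))
1/(r(-122) + P) = 1/(2*(-122)*(-5 - 122 - 122*(1 - 122))/(1 - 122) + 11465) = 1/(2*(-122)*(-5 - 122 - 122*(-121))/(-121) + 11465) = 1/(2*(-122)*(-1/121)*(-5 - 122 + 14762) + 11465) = 1/(2*(-122)*(-1/121)*14635 + 11465) = 1/(3570940/121 + 11465) = 1/(4958205/121) = 121/4958205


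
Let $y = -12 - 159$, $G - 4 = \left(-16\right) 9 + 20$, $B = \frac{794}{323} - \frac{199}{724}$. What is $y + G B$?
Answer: $- \frac{25314543}{58463} \approx -433.0$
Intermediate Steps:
$B = \frac{510579}{233852}$ ($B = 794 \cdot \frac{1}{323} - \frac{199}{724} = \frac{794}{323} - \frac{199}{724} = \frac{510579}{233852} \approx 2.1833$)
$G = -120$ ($G = 4 + \left(\left(-16\right) 9 + 20\right) = 4 + \left(-144 + 20\right) = 4 - 124 = -120$)
$y = -171$ ($y = -12 - 159 = -171$)
$y + G B = -171 - \frac{15317370}{58463} = - \frac{25314543}{58463}$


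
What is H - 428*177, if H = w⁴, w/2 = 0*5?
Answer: -75756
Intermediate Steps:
w = 0 (w = 2*(0*5) = 2*0 = 0)
H = 0 (H = 0⁴ = 0)
H - 428*177 = 0 - 428*177 = 0 - 75756 = -75756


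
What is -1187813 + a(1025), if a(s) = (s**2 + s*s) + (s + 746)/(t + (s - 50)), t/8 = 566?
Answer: 5026645582/5503 ≈ 9.1344e+5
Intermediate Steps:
t = 4528 (t = 8*566 = 4528)
a(s) = 2*s**2 + (746 + s)/(4478 + s) (a(s) = (s**2 + s*s) + (s + 746)/(4528 + (s - 50)) = (s**2 + s**2) + (746 + s)/(4528 + (-50 + s)) = 2*s**2 + (746 + s)/(4478 + s))
-1187813 + a(1025) = -1187813 + (746 + 1025 + 2*1025**3 + 8956*1025**2)/(4478 + 1025) = -1187813 + (746 + 1025 + 2*1076890625 + 8956*1050625)/5503 = -1187813 + (746 + 1025 + 2153781250 + 9409397500)/5503 = -1187813 + (1/5503)*11563180521 = -1187813 + 11563180521/5503 = 5026645582/5503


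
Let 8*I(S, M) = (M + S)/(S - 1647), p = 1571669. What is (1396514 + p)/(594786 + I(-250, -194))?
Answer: 11261286302/2256618195 ≈ 4.9903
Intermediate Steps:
I(S, M) = (M + S)/(8*(-1647 + S)) (I(S, M) = ((M + S)/(S - 1647))/8 = ((M + S)/(-1647 + S))/8 = (M + S)/(8*(-1647 + S)))
(1396514 + p)/(594786 + I(-250, -194)) = (1396514 + 1571669)/(594786 + (-194 - 250)/(8*(-1647 - 250))) = 2968183/(594786 + (1/8)*(-444)/(-1897)) = 2968183/(594786 + (1/8)*(-1/1897)*(-444)) = 2968183/(594786 + 111/3794) = 2968183/(2256618195/3794) = 2968183*(3794/2256618195) = 11261286302/2256618195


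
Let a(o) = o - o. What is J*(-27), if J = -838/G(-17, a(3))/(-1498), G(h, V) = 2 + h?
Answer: 3771/3745 ≈ 1.0069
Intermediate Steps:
a(o) = 0
J = -419/11235 (J = -838/(2 - 17)/(-1498) = -838/(-15)*(-1/1498) = -838*(-1/15)*(-1/1498) = (838/15)*(-1/1498) = -419/11235 ≈ -0.037294)
J*(-27) = -419/11235*(-27) = 3771/3745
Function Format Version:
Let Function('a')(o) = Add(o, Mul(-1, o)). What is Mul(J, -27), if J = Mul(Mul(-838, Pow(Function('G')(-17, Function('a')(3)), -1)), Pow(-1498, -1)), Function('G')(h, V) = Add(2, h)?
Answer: Rational(3771, 3745) ≈ 1.0069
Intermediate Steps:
Function('a')(o) = 0
J = Rational(-419, 11235) (J = Mul(Mul(-838, Pow(Add(2, -17), -1)), Pow(-1498, -1)) = Mul(Mul(-838, Pow(-15, -1)), Rational(-1, 1498)) = Mul(Mul(-838, Rational(-1, 15)), Rational(-1, 1498)) = Mul(Rational(838, 15), Rational(-1, 1498)) = Rational(-419, 11235) ≈ -0.037294)
Mul(J, -27) = Mul(Rational(-419, 11235), -27) = Rational(3771, 3745)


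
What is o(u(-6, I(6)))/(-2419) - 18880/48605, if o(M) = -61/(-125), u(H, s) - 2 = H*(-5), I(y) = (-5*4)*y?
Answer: -1142360981/2939387375 ≈ -0.38864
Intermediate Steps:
I(y) = -20*y
u(H, s) = 2 - 5*H (u(H, s) = 2 + H*(-5) = 2 - 5*H)
o(M) = 61/125 (o(M) = -61*(-1/125) = 61/125)
o(u(-6, I(6)))/(-2419) - 18880/48605 = (61/125)/(-2419) - 18880/48605 = (61/125)*(-1/2419) - 18880*1/48605 = -61/302375 - 3776/9721 = -1142360981/2939387375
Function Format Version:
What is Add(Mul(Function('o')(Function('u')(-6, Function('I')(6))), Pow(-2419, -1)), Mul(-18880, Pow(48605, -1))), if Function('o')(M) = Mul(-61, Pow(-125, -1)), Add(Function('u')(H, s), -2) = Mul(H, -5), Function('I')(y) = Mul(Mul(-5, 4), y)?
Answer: Rational(-1142360981, 2939387375) ≈ -0.38864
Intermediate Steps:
Function('I')(y) = Mul(-20, y)
Function('u')(H, s) = Add(2, Mul(-5, H)) (Function('u')(H, s) = Add(2, Mul(H, -5)) = Add(2, Mul(-5, H)))
Function('o')(M) = Rational(61, 125) (Function('o')(M) = Mul(-61, Rational(-1, 125)) = Rational(61, 125))
Add(Mul(Function('o')(Function('u')(-6, Function('I')(6))), Pow(-2419, -1)), Mul(-18880, Pow(48605, -1))) = Add(Mul(Rational(61, 125), Pow(-2419, -1)), Mul(-18880, Pow(48605, -1))) = Add(Mul(Rational(61, 125), Rational(-1, 2419)), Mul(-18880, Rational(1, 48605))) = Add(Rational(-61, 302375), Rational(-3776, 9721)) = Rational(-1142360981, 2939387375)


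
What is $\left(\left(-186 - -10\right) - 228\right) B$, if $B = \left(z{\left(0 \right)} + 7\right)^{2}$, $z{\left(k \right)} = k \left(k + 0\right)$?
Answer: $-19796$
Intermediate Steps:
$z{\left(k \right)} = k^{2}$ ($z{\left(k \right)} = k k = k^{2}$)
$B = 49$ ($B = \left(0^{2} + 7\right)^{2} = \left(0 + 7\right)^{2} = 7^{2} = 49$)
$\left(\left(-186 - -10\right) - 228\right) B = \left(\left(-186 - -10\right) - 228\right) 49 = \left(\left(-186 + 10\right) - 228\right) 49 = \left(-176 - 228\right) 49 = \left(-404\right) 49 = -19796$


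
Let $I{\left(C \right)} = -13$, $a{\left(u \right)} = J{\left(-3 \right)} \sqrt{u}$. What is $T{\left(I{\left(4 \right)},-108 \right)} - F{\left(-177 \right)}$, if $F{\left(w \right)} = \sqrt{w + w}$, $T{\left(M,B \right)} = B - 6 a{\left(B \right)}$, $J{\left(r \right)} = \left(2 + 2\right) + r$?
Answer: $-108 - i \sqrt{354} - 36 i \sqrt{3} \approx -108.0 - 81.169 i$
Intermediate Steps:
$J{\left(r \right)} = 4 + r$
$a{\left(u \right)} = \sqrt{u}$ ($a{\left(u \right)} = \left(4 - 3\right) \sqrt{u} = 1 \sqrt{u} = \sqrt{u}$)
$T{\left(M,B \right)} = B - 6 \sqrt{B}$
$F{\left(w \right)} = \sqrt{2} \sqrt{w}$ ($F{\left(w \right)} = \sqrt{2 w} = \sqrt{2} \sqrt{w}$)
$T{\left(I{\left(4 \right)},-108 \right)} - F{\left(-177 \right)} = \left(-108 - 6 \sqrt{-108}\right) - \sqrt{2} \sqrt{-177} = \left(-108 - 6 \cdot 6 i \sqrt{3}\right) - \sqrt{2} i \sqrt{177} = \left(-108 - 36 i \sqrt{3}\right) - i \sqrt{354} = -108 - i \sqrt{354} - 36 i \sqrt{3}$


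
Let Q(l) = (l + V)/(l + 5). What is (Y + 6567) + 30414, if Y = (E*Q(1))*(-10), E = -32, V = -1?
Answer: 36981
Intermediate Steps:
Q(l) = (-1 + l)/(5 + l) (Q(l) = (l - 1)/(l + 5) = (-1 + l)/(5 + l))
Y = 0 (Y = -32*(-1 + 1)/(5 + 1)*(-10) = -32*0/6*(-10) = -16*0/3*(-10) = -32*0*(-10) = 0*(-10) = 0)
(Y + 6567) + 30414 = (0 + 6567) + 30414 = 6567 + 30414 = 36981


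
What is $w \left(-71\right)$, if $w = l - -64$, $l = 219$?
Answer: $-20093$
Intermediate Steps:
$w = 283$ ($w = 219 - -64 = 219 + 64 = 283$)
$w \left(-71\right) = 283 \left(-71\right) = -20093$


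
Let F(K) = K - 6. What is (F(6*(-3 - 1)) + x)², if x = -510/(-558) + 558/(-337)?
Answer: 928291783441/982258281 ≈ 945.06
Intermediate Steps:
F(K) = -6 + K
x = -23249/31341 (x = -510*(-1/558) + 558*(-1/337) = 85/93 - 558/337 = -23249/31341 ≈ -0.74181)
(F(6*(-3 - 1)) + x)² = ((-6 + 6*(-3 - 1)) - 23249/31341)² = ((-6 + 6*(-4)) - 23249/31341)² = ((-6 - 24) - 23249/31341)² = (-30 - 23249/31341)² = (-963479/31341)² = 928291783441/982258281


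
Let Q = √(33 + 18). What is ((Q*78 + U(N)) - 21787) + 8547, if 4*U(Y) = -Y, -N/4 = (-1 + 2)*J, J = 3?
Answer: -13237 + 78*√51 ≈ -12680.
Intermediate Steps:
Q = √51 ≈ 7.1414
N = -12 (N = -4*(-1 + 2)*3 = -4*3 = -12)
U(Y) = -Y/4 (U(Y) = (-Y)/4 = -Y/4)
((Q*78 + U(N)) - 21787) + 8547 = ((√51*78 - ¼*(-12)) - 21787) + 8547 = ((78*√51 + 3) - 21787) + 8547 = ((3 + 78*√51) - 21787) + 8547 = (-21784 + 78*√51) + 8547 = -13237 + 78*√51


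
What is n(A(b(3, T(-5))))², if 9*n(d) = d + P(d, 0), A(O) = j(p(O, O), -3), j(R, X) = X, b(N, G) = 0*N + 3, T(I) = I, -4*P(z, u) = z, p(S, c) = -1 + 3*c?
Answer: 1/16 ≈ 0.062500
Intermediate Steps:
P(z, u) = -z/4
b(N, G) = 3 (b(N, G) = 0 + 3 = 3)
A(O) = -3
n(d) = d/12 (n(d) = (d - d/4)/9 = (3*d/4)/9 = d/12)
n(A(b(3, T(-5))))² = ((1/12)*(-3))² = (-¼)² = 1/16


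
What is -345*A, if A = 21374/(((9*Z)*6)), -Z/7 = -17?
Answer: -1229005/1071 ≈ -1147.5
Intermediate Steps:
Z = 119 (Z = -7*(-17) = 119)
A = 10687/3213 (A = 21374/(((9*119)*6)) = 21374/((1071*6)) = 21374/6426 = 21374*(1/6426) = 10687/3213 ≈ 3.3262)
-345*A = -345*10687/3213 = -1229005/1071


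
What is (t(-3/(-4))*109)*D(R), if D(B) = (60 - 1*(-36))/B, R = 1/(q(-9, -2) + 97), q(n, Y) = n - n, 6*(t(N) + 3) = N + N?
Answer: -2791272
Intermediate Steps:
t(N) = -3 + N/3 (t(N) = -3 + (N + N)/6 = -3 + (2*N)/6 = -3 + N/3)
q(n, Y) = 0
R = 1/97 (R = 1/(0 + 97) = 1/97 ≈ 0.010309)
D(B) = 96/B (D(B) = (60 + 36)/B = 96/B)
(t(-3/(-4))*109)*D(R) = ((-3 + (-3/(-4))/3)*109)*(96/(1/97)) = ((-3 + (-3*(-¼))/3)*109)*(96*97) = ((-3 + (⅓)*(¾))*109)*9312 = ((-3 + ¼)*109)*9312 = -11/4*109*9312 = -1199/4*9312 = -2791272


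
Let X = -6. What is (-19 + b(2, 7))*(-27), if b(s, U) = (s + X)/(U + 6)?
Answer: 6777/13 ≈ 521.31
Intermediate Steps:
b(s, U) = (-6 + s)/(6 + U) (b(s, U) = (s - 6)/(U + 6) = (-6 + s)/(6 + U))
(-19 + b(2, 7))*(-27) = (-19 + (-6 + 2)/(6 + 7))*(-27) = (-19 - 4/13)*(-27) = -251/13*(-27) = 6777/13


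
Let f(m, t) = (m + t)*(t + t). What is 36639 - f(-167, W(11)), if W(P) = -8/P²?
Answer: 536108159/14641 ≈ 36617.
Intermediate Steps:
W(P) = -8/P²
f(m, t) = 2*t*(m + t) (f(m, t) = (m + t)*(2*t) = 2*t*(m + t))
36639 - f(-167, W(11)) = 36639 - 2*(-8/11²)*(-167 - 8/11²) = 36639 - 2*(-8*1/121)*(-167 - 8*1/121) = 36639 - 2*(-8)*(-167 - 8/121)/121 = 36639 - 2*(-8)*(-20215)/(121*121) = 36639 - 1*323440/14641 = 36639 - 323440/14641 = 536108159/14641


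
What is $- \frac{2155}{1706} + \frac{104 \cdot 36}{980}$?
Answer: $\frac{1068841}{417970} \approx 2.5572$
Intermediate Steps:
$- \frac{2155}{1706} + \frac{104 \cdot 36}{980} = \left(-2155\right) \frac{1}{1706} + 3744 \cdot \frac{1}{980} = - \frac{2155}{1706} + \frac{936}{245} = \frac{1068841}{417970}$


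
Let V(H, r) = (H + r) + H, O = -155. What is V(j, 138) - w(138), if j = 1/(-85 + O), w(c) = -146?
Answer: 34079/120 ≈ 283.99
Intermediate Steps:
j = -1/240 (j = 1/(-85 - 155) = 1/(-240) = -1/240 ≈ -0.0041667)
V(H, r) = r + 2*H
V(j, 138) - w(138) = (138 + 2*(-1/240)) - 1*(-146) = (138 - 1/120) + 146 = 16559/120 + 146 = 34079/120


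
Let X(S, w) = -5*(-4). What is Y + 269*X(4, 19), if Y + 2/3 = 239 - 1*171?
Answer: 16342/3 ≈ 5447.3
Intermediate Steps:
X(S, w) = 20
Y = 202/3 (Y = -⅔ + (239 - 1*171) = -⅔ + (239 - 171) = -⅔ + 68 = 202/3 ≈ 67.333)
Y + 269*X(4, 19) = 202/3 + 269*20 = 202/3 + 5380 = 16342/3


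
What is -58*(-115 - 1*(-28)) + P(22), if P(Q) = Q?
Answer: 5068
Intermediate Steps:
-58*(-115 - 1*(-28)) + P(22) = -58*(-115 - 1*(-28)) + 22 = -58*(-115 + 28) + 22 = -58*(-87) + 22 = 5046 + 22 = 5068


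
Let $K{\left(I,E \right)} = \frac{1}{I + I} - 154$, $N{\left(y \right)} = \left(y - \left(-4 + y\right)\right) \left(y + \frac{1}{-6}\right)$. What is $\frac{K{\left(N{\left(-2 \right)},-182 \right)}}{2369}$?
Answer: $- \frac{8011}{123188} \approx -0.065031$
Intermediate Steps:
$N{\left(y \right)} = - \frac{2}{3} + 4 y$ ($N{\left(y \right)} = 4 \left(y - \frac{1}{6}\right) = 4 \left(- \frac{1}{6} + y\right) = - \frac{2}{3} + 4 y$)
$K{\left(I,E \right)} = -154 + \frac{1}{2 I}$ ($K{\left(I,E \right)} = \frac{1}{2 I} - 154 = -154 + \frac{1}{2 I}$)
$\frac{K{\left(N{\left(-2 \right)},-182 \right)}}{2369} = \frac{-154 + \frac{1}{2 \left(- \frac{2}{3} + 4 \left(-2\right)\right)}}{2369} = \left(-154 + \frac{1}{2 \left(- \frac{2}{3} - 8\right)}\right) \frac{1}{2369} = \left(-154 + \frac{1}{2 \left(- \frac{26}{3}\right)}\right) \frac{1}{2369} = \left(-154 + \frac{1}{2} \left(- \frac{3}{26}\right)\right) \frac{1}{2369} = \left(-154 - \frac{3}{52}\right) \frac{1}{2369} = \left(- \frac{8011}{52}\right) \frac{1}{2369} = - \frac{8011}{123188}$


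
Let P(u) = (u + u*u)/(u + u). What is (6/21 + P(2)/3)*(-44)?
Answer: -242/7 ≈ -34.571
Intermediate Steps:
P(u) = (u + u²)/(2*u) (P(u) = (u + u²)/((2*u)) = (u + u²)*(1/(2*u)) = (u + u²)/(2*u))
(6/21 + P(2)/3)*(-44) = (6/21 + (½ + (½)*2)/3)*(-44) = (6*(1/21) + (½ + 1)*(⅓))*(-44) = (2/7 + (3/2)*(⅓))*(-44) = (2/7 + ½)*(-44) = (11/14)*(-44) = -242/7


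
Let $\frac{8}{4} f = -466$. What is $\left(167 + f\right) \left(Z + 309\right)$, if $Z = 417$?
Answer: $-47916$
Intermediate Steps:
$f = -233$ ($f = \frac{1}{2} \left(-466\right) = -233$)
$\left(167 + f\right) \left(Z + 309\right) = \left(167 - 233\right) \left(417 + 309\right) = \left(-66\right) 726 = -47916$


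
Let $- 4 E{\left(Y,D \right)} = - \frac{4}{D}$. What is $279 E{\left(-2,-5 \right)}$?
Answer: $- \frac{279}{5} \approx -55.8$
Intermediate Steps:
$E{\left(Y,D \right)} = \frac{1}{D}$ ($E{\left(Y,D \right)} = - \frac{\left(-4\right) \frac{1}{D}}{4} = \frac{1}{D}$)
$279 E{\left(-2,-5 \right)} = \frac{279}{-5} = 279 \left(- \frac{1}{5}\right) = - \frac{279}{5}$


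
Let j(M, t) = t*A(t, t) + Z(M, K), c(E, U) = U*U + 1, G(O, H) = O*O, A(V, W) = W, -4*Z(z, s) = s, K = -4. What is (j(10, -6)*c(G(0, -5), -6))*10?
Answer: 13690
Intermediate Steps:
Z(z, s) = -s/4
G(O, H) = O**2
c(E, U) = 1 + U**2 (c(E, U) = U**2 + 1 = 1 + U**2)
j(M, t) = 1 + t**2 (j(M, t) = t*t - 1/4*(-4) = t**2 + 1 = 1 + t**2)
(j(10, -6)*c(G(0, -5), -6))*10 = ((1 + (-6)**2)*(1 + (-6)**2))*10 = ((1 + 36)*(1 + 36))*10 = (37*37)*10 = 1369*10 = 13690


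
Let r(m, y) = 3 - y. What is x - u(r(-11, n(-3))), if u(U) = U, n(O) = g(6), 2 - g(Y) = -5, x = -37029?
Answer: -37025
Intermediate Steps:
g(Y) = 7 (g(Y) = 2 - 1*(-5) = 2 + 5 = 7)
n(O) = 7
x - u(r(-11, n(-3))) = -37029 - (3 - 1*7) = -37029 - (3 - 7) = -37029 - 1*(-4) = -37029 + 4 = -37025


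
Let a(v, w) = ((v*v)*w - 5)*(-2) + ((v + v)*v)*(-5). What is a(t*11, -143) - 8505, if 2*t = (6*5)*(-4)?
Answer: 120217105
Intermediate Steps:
t = -60 (t = ((6*5)*(-4))/2 = (30*(-4))/2 = (½)*(-120) = -60)
a(v, w) = 10 - 10*v² - 2*w*v² (a(v, w) = (v²*w - 5)*(-2) + ((2*v)*v)*(-5) = (w*v² - 5)*(-2) + (2*v²)*(-5) = (-5 + w*v²)*(-2) - 10*v² = (10 - 2*w*v²) - 10*v² = 10 - 10*v² - 2*w*v²)
a(t*11, -143) - 8505 = (10 - 10*(-60*11)² - 2*(-143)*(-60*11)²) - 8505 = (10 - 10*(-660)² - 2*(-143)*(-660)²) - 8505 = (10 - 10*435600 - 2*(-143)*435600) - 8505 = (10 - 4356000 + 124581600) - 8505 = 120225610 - 8505 = 120217105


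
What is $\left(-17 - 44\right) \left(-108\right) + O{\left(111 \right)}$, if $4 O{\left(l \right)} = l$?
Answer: $\frac{26463}{4} \approx 6615.8$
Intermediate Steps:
$O{\left(l \right)} = \frac{l}{4}$
$\left(-17 - 44\right) \left(-108\right) + O{\left(111 \right)} = \left(-17 - 44\right) \left(-108\right) + \frac{1}{4} \cdot 111 = \left(-61\right) \left(-108\right) + \frac{111}{4} = 6588 + \frac{111}{4} = \frac{26463}{4}$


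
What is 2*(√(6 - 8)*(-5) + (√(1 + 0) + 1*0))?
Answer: 2 - 10*I*√2 ≈ 2.0 - 14.142*I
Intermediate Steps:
2*(√(6 - 8)*(-5) + (√(1 + 0) + 1*0)) = 2*(√(-2)*(-5) + (√1 + 0)) = 2*((I*√2)*(-5) + (1 + 0)) = 2*(-5*I*√2 + 1) = 2*(1 - 5*I*√2) = 2 - 10*I*√2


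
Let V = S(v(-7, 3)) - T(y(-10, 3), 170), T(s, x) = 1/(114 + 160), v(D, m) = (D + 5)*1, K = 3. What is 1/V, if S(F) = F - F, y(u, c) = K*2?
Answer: -274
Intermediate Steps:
y(u, c) = 6 (y(u, c) = 3*2 = 6)
v(D, m) = 5 + D (v(D, m) = (5 + D)*1 = 5 + D)
T(s, x) = 1/274
S(F) = 0
V = -1/274 (V = 0 - 1*1/274 = 0 - 1/274 = -1/274 ≈ -0.0036496)
1/V = 1/(-1/274) = -274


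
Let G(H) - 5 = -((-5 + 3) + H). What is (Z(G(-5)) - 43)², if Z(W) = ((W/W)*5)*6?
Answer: 169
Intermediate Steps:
G(H) = 7 - H (G(H) = 5 - ((-5 + 3) + H) = 5 - (-2 + H) = 5 + (2 - H) = 7 - H)
Z(W) = 30 (Z(W) = (1*5)*6 = 5*6 = 30)
(Z(G(-5)) - 43)² = (30 - 43)² = (-13)² = 169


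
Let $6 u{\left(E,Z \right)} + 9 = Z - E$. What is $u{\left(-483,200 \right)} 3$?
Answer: $337$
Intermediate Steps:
$u{\left(E,Z \right)} = - \frac{3}{2} - \frac{E}{6} + \frac{Z}{6}$ ($u{\left(E,Z \right)} = - \frac{3}{2} + \frac{Z - E}{6} = - \frac{3}{2} - \left(- \frac{Z}{6} + \frac{E}{6}\right) = - \frac{3}{2} - \frac{E}{6} + \frac{Z}{6}$)
$u{\left(-483,200 \right)} 3 = \left(- \frac{3}{2} - - \frac{161}{2} + \frac{1}{6} \cdot 200\right) 3 = \left(- \frac{3}{2} + \frac{161}{2} + \frac{100}{3}\right) 3 = \frac{337}{3} \cdot 3 = 337$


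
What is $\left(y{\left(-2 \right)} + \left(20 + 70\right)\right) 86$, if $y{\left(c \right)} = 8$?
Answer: $8428$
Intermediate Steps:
$\left(y{\left(-2 \right)} + \left(20 + 70\right)\right) 86 = \left(8 + \left(20 + 70\right)\right) 86 = \left(8 + 90\right) 86 = 98 \cdot 86 = 8428$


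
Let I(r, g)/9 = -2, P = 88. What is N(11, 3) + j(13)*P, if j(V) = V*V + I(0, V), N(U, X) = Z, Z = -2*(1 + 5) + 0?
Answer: 13276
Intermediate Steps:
I(r, g) = -18 (I(r, g) = 9*(-2) = -18)
Z = -12 (Z = -2*6 + 0 = -12 + 0 = -12)
N(U, X) = -12
j(V) = -18 + V² (j(V) = V*V - 18 = V² - 18 = -18 + V²)
N(11, 3) + j(13)*P = -12 + (-18 + 13²)*88 = -12 + (-18 + 169)*88 = -12 + 151*88 = -12 + 13288 = 13276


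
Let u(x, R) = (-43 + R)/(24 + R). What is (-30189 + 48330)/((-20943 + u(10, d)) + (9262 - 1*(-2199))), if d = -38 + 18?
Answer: -72564/37991 ≈ -1.9100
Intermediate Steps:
d = -20
u(x, R) = (-43 + R)/(24 + R)
(-30189 + 48330)/((-20943 + u(10, d)) + (9262 - 1*(-2199))) = (-30189 + 48330)/((-20943 + (-43 - 20)/(24 - 20)) + (9262 - 1*(-2199))) = 18141/((-20943 - 63/4) + (9262 + 2199)) = 18141/((-20943 + (¼)*(-63)) + 11461) = 18141/((-20943 - 63/4) + 11461) = 18141/(-83835/4 + 11461) = 18141/(-37991/4) = 18141*(-4/37991) = -72564/37991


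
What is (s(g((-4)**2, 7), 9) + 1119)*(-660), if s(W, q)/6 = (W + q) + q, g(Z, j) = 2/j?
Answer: -5676660/7 ≈ -8.1095e+5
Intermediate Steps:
s(W, q) = 6*W + 12*q (s(W, q) = 6*((W + q) + q) = 6*(W + 2*q) = 6*W + 12*q)
(s(g((-4)**2, 7), 9) + 1119)*(-660) = ((6*(2/7) + 12*9) + 1119)*(-660) = ((6*(2*(1/7)) + 108) + 1119)*(-660) = ((6*(2/7) + 108) + 1119)*(-660) = ((12/7 + 108) + 1119)*(-660) = (768/7 + 1119)*(-660) = (8601/7)*(-660) = -5676660/7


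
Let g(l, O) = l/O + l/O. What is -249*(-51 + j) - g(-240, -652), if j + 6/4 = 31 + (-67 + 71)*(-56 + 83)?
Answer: -7021791/326 ≈ -21539.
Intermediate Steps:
j = 275/2 (j = -3/2 + (31 + (-67 + 71)*(-56 + 83)) = -3/2 + (31 + 4*27) = -3/2 + (31 + 108) = -3/2 + 139 = 275/2 ≈ 137.50)
g(l, O) = 2*l/O
-249*(-51 + j) - g(-240, -652) = -249*(-51 + 275/2) - 2*(-240)/(-652) = -249*173/2 - 2*(-240)*(-1)/652 = -43077/2 - 1*120/163 = -43077/2 - 120/163 = -7021791/326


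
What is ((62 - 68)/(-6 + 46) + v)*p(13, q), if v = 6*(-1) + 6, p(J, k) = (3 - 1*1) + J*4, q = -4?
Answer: -81/10 ≈ -8.1000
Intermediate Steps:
p(J, k) = 2 + 4*J (p(J, k) = (3 - 1) + 4*J = 2 + 4*J)
v = 0 (v = -6 + 6 = 0)
((62 - 68)/(-6 + 46) + v)*p(13, q) = ((62 - 68)/(-6 + 46) + 0)*(2 + 4*13) = (-6/40 + 0)*(2 + 52) = (-6*1/40 + 0)*54 = (-3/20 + 0)*54 = -3/20*54 = -81/10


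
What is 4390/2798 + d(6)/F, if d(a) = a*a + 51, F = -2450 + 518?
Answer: 1373009/900956 ≈ 1.5239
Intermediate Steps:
F = -1932
d(a) = 51 + a**2 (d(a) = a**2 + 51 = 51 + a**2)
4390/2798 + d(6)/F = 4390/2798 + (51 + 6**2)/(-1932) = 4390*(1/2798) + (51 + 36)*(-1/1932) = 2195/1399 + 87*(-1/1932) = 2195/1399 - 29/644 = 1373009/900956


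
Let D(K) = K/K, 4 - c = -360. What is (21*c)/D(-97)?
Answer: 7644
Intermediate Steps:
c = 364 (c = 4 - 1*(-360) = 4 + 360 = 364)
D(K) = 1
(21*c)/D(-97) = (21*364)/1 = 7644*1 = 7644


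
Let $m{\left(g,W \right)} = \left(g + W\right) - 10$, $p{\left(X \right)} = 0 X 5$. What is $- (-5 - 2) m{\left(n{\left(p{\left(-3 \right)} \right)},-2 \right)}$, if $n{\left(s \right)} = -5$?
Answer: $-119$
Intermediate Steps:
$p{\left(X \right)} = 0$ ($p{\left(X \right)} = 0 \cdot 5 = 0$)
$m{\left(g,W \right)} = -10 + W + g$ ($m{\left(g,W \right)} = \left(W + g\right) - 10 = -10 + W + g$)
$- (-5 - 2) m{\left(n{\left(p{\left(-3 \right)} \right)},-2 \right)} = - (-5 - 2) \left(-10 - 2 - 5\right) = \left(-1\right) \left(-7\right) \left(-17\right) = 7 \left(-17\right) = -119$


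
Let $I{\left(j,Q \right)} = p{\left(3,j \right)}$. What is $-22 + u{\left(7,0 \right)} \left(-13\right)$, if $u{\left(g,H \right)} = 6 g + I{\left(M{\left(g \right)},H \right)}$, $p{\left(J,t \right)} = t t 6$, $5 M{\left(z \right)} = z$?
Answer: $- \frac{18022}{25} \approx -720.88$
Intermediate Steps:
$M{\left(z \right)} = \frac{z}{5}$
$p{\left(J,t \right)} = 6 t^{2}$ ($p{\left(J,t \right)} = t^{2} \cdot 6 = 6 t^{2}$)
$I{\left(j,Q \right)} = 6 j^{2}$
$u{\left(g,H \right)} = 6 g + \frac{6 g^{2}}{25}$ ($u{\left(g,H \right)} = 6 g + 6 \left(\frac{g}{5}\right)^{2} = 6 g + 6 \frac{g^{2}}{25} = 6 g + \frac{6 g^{2}}{25}$)
$-22 + u{\left(7,0 \right)} \left(-13\right) = -22 + \frac{6}{25} \cdot 7 \left(25 + 7\right) \left(-13\right) = -22 + \frac{6}{25} \cdot 7 \cdot 32 \left(-13\right) = -22 + \frac{1344}{25} \left(-13\right) = -22 - \frac{17472}{25} = - \frac{18022}{25}$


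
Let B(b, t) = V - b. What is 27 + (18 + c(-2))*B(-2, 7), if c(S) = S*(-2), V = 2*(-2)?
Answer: -17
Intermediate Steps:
V = -4
c(S) = -2*S
B(b, t) = -4 - b
27 + (18 + c(-2))*B(-2, 7) = 27 + (18 - 2*(-2))*(-4 - 1*(-2)) = 27 + (18 + 4)*(-4 + 2) = 27 + 22*(-2) = 27 - 44 = -17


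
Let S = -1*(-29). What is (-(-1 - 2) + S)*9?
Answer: 288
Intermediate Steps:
S = 29
(-(-1 - 2) + S)*9 = (-(-1 - 2) + 29)*9 = (-1*(-3) + 29)*9 = (3 + 29)*9 = 32*9 = 288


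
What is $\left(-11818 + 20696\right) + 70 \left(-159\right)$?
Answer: $-2252$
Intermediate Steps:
$\left(-11818 + 20696\right) + 70 \left(-159\right) = 8878 - 11130 = -2252$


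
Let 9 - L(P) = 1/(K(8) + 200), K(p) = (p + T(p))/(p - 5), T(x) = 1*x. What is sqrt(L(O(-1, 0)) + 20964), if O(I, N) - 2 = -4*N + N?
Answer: 3*sqrt(221064690)/308 ≈ 144.82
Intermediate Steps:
T(x) = x
K(p) = 2*p/(-5 + p) (K(p) = (p + p)/(p - 5) = (2*p)/(-5 + p) = 2*p/(-5 + p))
O(I, N) = 2 - 3*N (O(I, N) = 2 + (-4*N + N) = 2 - 3*N)
L(P) = 5541/616 (L(P) = 9 - 1/(2*8/(-5 + 8) + 200) = 9 - 1/(2*8/3 + 200) = 9 - 1/(2*8*(1/3) + 200) = 9 - 1/(16/3 + 200) = 9 - 1/616/3 = 9 - 1*3/616 = 9 - 3/616 = 5541/616)
sqrt(L(O(-1, 0)) + 20964) = sqrt(5541/616 + 20964) = sqrt(12919365/616) = 3*sqrt(221064690)/308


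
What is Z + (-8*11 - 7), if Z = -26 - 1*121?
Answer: -242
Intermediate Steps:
Z = -147 (Z = -26 - 121 = -147)
Z + (-8*11 - 7) = -147 + (-8*11 - 7) = -147 + (-88 - 7) = -147 - 95 = -242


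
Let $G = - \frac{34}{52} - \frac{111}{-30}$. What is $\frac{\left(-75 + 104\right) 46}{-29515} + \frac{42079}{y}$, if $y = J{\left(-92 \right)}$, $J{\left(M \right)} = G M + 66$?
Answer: $- \frac{80746086809}{411025890} \approx -196.45$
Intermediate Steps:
$G = \frac{198}{65}$ ($G = \left(-34\right) \frac{1}{52} - - \frac{37}{10} = - \frac{17}{26} + \frac{37}{10} = \frac{198}{65} \approx 3.0462$)
$J{\left(M \right)} = 66 + \frac{198 M}{65}$ ($J{\left(M \right)} = \frac{198 M}{65} + 66 = 66 + \frac{198 M}{65}$)
$y = - \frac{13926}{65}$ ($y = 66 + \frac{198}{65} \left(-92\right) = 66 - \frac{18216}{65} = - \frac{13926}{65} \approx -214.25$)
$\frac{\left(-75 + 104\right) 46}{-29515} + \frac{42079}{y} = \frac{\left(-75 + 104\right) 46}{-29515} + \frac{42079}{- \frac{13926}{65}} = 29 \cdot 46 \left(- \frac{1}{29515}\right) + 42079 \left(- \frac{65}{13926}\right) = 1334 \left(- \frac{1}{29515}\right) - \frac{2735135}{13926} = - \frac{1334}{29515} - \frac{2735135}{13926} = - \frac{80746086809}{411025890}$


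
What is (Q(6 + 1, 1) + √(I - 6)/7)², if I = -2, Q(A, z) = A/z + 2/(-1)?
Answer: 1217/49 + 20*I*√2/7 ≈ 24.837 + 4.0406*I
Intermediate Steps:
Q(A, z) = -2 + A/z (Q(A, z) = A/z + 2*(-1) = A/z - 2 = -2 + A/z)
(Q(6 + 1, 1) + √(I - 6)/7)² = ((-2 + (6 + 1)/1) + √(-2 - 6)/7)² = ((-2 + 7*1) + √(-8)*(⅐))² = ((-2 + 7) + (2*I*√2)*(⅐))² = (5 + 2*I*√2/7)²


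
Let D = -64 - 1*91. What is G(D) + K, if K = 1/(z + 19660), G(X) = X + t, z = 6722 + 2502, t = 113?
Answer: -1213127/28884 ≈ -42.000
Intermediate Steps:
D = -155 (D = -64 - 91 = -155)
z = 9224
G(X) = 113 + X (G(X) = X + 113 = 113 + X)
K = 1/28884 (K = 1/(9224 + 19660) = 1/28884 ≈ 3.4621e-5)
G(D) + K = (113 - 155) + 1/28884 = -42 + 1/28884 = -1213127/28884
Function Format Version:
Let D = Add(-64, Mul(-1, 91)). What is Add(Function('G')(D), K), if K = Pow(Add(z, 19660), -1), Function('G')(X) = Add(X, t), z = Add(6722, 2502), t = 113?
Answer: Rational(-1213127, 28884) ≈ -42.000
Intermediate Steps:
D = -155 (D = Add(-64, -91) = -155)
z = 9224
Function('G')(X) = Add(113, X) (Function('G')(X) = Add(X, 113) = Add(113, X))
K = Rational(1, 28884) (K = Pow(Add(9224, 19660), -1) = Pow(28884, -1) = Rational(1, 28884) ≈ 3.4621e-5)
Add(Function('G')(D), K) = Add(Add(113, -155), Rational(1, 28884)) = Add(-42, Rational(1, 28884)) = Rational(-1213127, 28884)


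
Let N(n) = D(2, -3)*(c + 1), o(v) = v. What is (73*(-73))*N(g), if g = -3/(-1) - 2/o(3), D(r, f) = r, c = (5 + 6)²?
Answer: -1300276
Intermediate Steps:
c = 121 (c = 11² = 121)
g = 7/3 (g = -3/(-1) - 2/3 = -3*(-1) - 2*⅓ = 3 - ⅔ = 7/3 ≈ 2.3333)
N(n) = 244 (N(n) = 2*(121 + 1) = 2*122 = 244)
(73*(-73))*N(g) = (73*(-73))*244 = -5329*244 = -1300276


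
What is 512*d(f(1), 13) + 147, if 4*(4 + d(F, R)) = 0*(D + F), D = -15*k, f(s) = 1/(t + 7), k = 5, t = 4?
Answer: -1901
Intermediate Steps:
f(s) = 1/11 (f(s) = 1/(4 + 7) = 1/11)
D = -75 (D = -15*5 = -5*15 = -75)
d(F, R) = -4 (d(F, R) = -4 + (0*(-75 + F))/4 = -4 + (¼)*0 = -4 + 0 = -4)
512*d(f(1), 13) + 147 = 512*(-4) + 147 = -2048 + 147 = -1901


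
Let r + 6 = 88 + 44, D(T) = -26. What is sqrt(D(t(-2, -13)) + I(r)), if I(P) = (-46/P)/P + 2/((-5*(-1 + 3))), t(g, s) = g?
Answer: I*sqrt(10399930)/630 ≈ 5.1189*I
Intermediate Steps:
r = 126 (r = -6 + (88 + 44) = -6 + 132 = 126)
I(P) = -1/5 - 46/P**2 (I(P) = -46/P**2 + 2/((-5*2)) = -46/P**2 + 2/(-10) = -46/P**2 + 2*(-1/10) = -46/P**2 - 1/5 = -1/5 - 46/P**2)
sqrt(D(t(-2, -13)) + I(r)) = sqrt(-26 + (-1/5 - 46/126**2)) = sqrt(-26 + (-1/5 - 46*1/15876)) = sqrt(-26 + (-1/5 - 23/7938)) = sqrt(-26 - 8053/39690) = sqrt(-1039993/39690) = I*sqrt(10399930)/630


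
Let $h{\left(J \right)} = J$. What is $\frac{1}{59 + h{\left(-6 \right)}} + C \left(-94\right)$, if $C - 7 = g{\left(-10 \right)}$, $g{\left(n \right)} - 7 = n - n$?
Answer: $- \frac{69747}{53} \approx -1316.0$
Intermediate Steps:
$g{\left(n \right)} = 7$ ($g{\left(n \right)} = 7 + \left(n - n\right) = 7 + 0 = 7$)
$C = 14$ ($C = 7 + 7 = 14$)
$\frac{1}{59 + h{\left(-6 \right)}} + C \left(-94\right) = \frac{1}{59 - 6} + 14 \left(-94\right) = \frac{1}{53} - 1316 = - \frac{69747}{53}$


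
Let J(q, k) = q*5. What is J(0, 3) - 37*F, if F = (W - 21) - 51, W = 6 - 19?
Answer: 3145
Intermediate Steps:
W = -13
F = -85 (F = (-13 - 21) - 51 = -34 - 51 = -85)
J(q, k) = 5*q
J(0, 3) - 37*F = 5*0 - 37*(-85) = 0 + 3145 = 3145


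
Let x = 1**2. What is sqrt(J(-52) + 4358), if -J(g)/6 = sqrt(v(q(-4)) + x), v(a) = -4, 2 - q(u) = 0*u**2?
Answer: sqrt(4358 - 6*I*sqrt(3)) ≈ 66.015 - 0.0787*I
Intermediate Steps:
x = 1
q(u) = 2 (q(u) = 2 - 0*u**2 = 2 - 1*0 = 2 + 0 = 2)
J(g) = -6*I*sqrt(3) (J(g) = -6*sqrt(-4 + 1) = -6*I*sqrt(3))
sqrt(J(-52) + 4358) = sqrt(-6*I*sqrt(3) + 4358) = sqrt(4358 - 6*I*sqrt(3))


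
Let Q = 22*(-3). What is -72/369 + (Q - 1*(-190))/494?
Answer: 566/10127 ≈ 0.055890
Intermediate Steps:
Q = -66
-72/369 + (Q - 1*(-190))/494 = -72/369 + (-66 - 1*(-190))/494 = -72*1/369 + (-66 + 190)*(1/494) = -8/41 + 124*(1/494) = -8/41 + 62/247 = 566/10127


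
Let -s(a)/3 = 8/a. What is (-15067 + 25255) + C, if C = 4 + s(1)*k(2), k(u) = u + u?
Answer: 10096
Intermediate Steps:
s(a) = -24/a
k(u) = 2*u
C = -92 (C = 4 + (-24/1)*(2*2) = 4 - 24*1*4 = 4 - 24*4 = 4 - 96 = -92)
(-15067 + 25255) + C = (-15067 + 25255) - 92 = 10188 - 92 = 10096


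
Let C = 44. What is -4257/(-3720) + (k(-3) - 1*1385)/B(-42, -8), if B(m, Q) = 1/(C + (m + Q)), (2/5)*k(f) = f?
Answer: 10361619/1240 ≈ 8356.1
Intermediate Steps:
k(f) = 5*f/2
B(m, Q) = 1/(44 + Q + m) (B(m, Q) = 1/(44 + (m + Q)) = 1/(44 + (Q + m)) = 1/(44 + Q + m))
-4257/(-3720) + (k(-3) - 1*1385)/B(-42, -8) = -4257/(-3720) + ((5/2)*(-3) - 1*1385)/(1/(44 - 8 - 42)) = -4257*(-1/3720) + (-15/2 - 1385)/(1/(-6)) = 1419/1240 - 2785/(2*(-1/6)) = 1419/1240 - 2785/2*(-6) = 1419/1240 + 8355 = 10361619/1240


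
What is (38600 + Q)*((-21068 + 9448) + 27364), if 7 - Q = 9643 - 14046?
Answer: 677149440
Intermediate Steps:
Q = 4410 (Q = 7 - (9643 - 14046) = 7 - 1*(-4403) = 7 + 4403 = 4410)
(38600 + Q)*((-21068 + 9448) + 27364) = (38600 + 4410)*((-21068 + 9448) + 27364) = 43010*(-11620 + 27364) = 43010*15744 = 677149440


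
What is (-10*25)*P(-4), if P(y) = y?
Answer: 1000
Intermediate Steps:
(-10*25)*P(-4) = -10*25*(-4) = -250*(-4) = 1000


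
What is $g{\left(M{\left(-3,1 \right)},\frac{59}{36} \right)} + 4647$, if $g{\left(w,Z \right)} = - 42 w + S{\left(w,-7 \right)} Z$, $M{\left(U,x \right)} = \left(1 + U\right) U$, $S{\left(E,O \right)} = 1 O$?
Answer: $\frac{157807}{36} \approx 4383.5$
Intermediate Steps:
$S{\left(E,O \right)} = O$
$M{\left(U,x \right)} = U \left(1 + U\right)$
$g{\left(w,Z \right)} = - 42 w - 7 Z$
$g{\left(M{\left(-3,1 \right)},\frac{59}{36} \right)} + 4647 = \left(- 42 \left(- 3 \left(1 - 3\right)\right) - 7 \cdot \frac{59}{36}\right) + 4647 = \left(- 42 \left(\left(-3\right) \left(-2\right)\right) - 7 \cdot 59 \cdot \frac{1}{36}\right) + 4647 = \left(\left(-42\right) 6 - \frac{413}{36}\right) + 4647 = \left(-252 - \frac{413}{36}\right) + 4647 = - \frac{9485}{36} + 4647 = \frac{157807}{36}$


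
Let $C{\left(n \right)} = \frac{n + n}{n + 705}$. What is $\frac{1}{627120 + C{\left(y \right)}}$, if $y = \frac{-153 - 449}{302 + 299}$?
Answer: $\frac{423103}{265336352156} \approx 1.5946 \cdot 10^{-6}$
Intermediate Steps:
$y = - \frac{602}{601} \approx -1.0017$
$C{\left(n \right)} = \frac{2 n}{705 + n}$
$\frac{1}{627120 + C{\left(y \right)}} = \frac{1}{627120 + 2 \left(- \frac{602}{601}\right) \frac{1}{705 - \frac{602}{601}}} = \frac{1}{627120 + 2 \left(- \frac{602}{601}\right) \frac{1}{\frac{423103}{601}}} = \frac{1}{627120 + 2 \left(- \frac{602}{601}\right) \frac{601}{423103}} = \frac{1}{627120 - \frac{1204}{423103}} = \frac{1}{\frac{265336352156}{423103}} = \frac{423103}{265336352156}$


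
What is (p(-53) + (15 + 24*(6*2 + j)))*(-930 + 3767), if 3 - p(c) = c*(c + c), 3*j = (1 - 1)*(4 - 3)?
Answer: -15070144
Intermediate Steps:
j = 0 (j = ((1 - 1)*(4 - 3))/3 = (0*1)/3 = (⅓)*0 = 0)
p(c) = 3 - 2*c² (p(c) = 3 - c*(c + c) = 3 - c*2*c = 3 - 2*c²)
(p(-53) + (15 + 24*(6*2 + j)))*(-930 + 3767) = ((3 - 2*(-53)²) + (15 + 24*(6*2 + 0)))*(-930 + 3767) = ((3 - 2*2809) + (15 + 24*(12 + 0)))*2837 = ((3 - 5618) + (15 + 24*12))*2837 = (-5615 + (15 + 288))*2837 = (-5615 + 303)*2837 = -5312*2837 = -15070144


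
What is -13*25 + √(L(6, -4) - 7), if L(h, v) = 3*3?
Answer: -325 + √2 ≈ -323.59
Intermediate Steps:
L(h, v) = 9
-13*25 + √(L(6, -4) - 7) = -13*25 + √(9 - 7) = -325 + √2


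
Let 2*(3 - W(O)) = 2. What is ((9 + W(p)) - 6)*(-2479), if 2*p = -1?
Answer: -12395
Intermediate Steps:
p = -½ (p = (½)*(-1) = -½ ≈ -0.50000)
W(O) = 2 (W(O) = 3 - ½*2 = 3 - 1 = 2)
((9 + W(p)) - 6)*(-2479) = ((9 + 2) - 6)*(-2479) = (11 - 6)*(-2479) = 5*(-2479) = -12395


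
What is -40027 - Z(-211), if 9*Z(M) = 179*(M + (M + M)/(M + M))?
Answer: -107551/3 ≈ -35850.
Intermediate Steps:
Z(M) = 179/9 + 179*M/9 (Z(M) = (179*(M + (M + M)/(M + M)))/9 = (179*(M + (2*M)/((2*M))))/9 = (179*(M + (2*M)*(1/(2*M))))/9 = (179*(M + 1))/9 = (179*(1 + M))/9 = (179 + 179*M)/9 = 179/9 + 179*M/9)
-40027 - Z(-211) = -40027 - (179/9 + (179/9)*(-211)) = -40027 - (179/9 - 37769/9) = -40027 - 1*(-12530/3) = -40027 + 12530/3 = -107551/3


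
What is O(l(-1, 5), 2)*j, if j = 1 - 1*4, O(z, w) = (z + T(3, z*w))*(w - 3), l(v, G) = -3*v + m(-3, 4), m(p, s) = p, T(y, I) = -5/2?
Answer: -15/2 ≈ -7.5000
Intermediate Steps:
T(y, I) = -5/2 (T(y, I) = -5*½ = -5/2)
l(v, G) = -3 - 3*v (l(v, G) = -3*v - 3 = -3 - 3*v)
O(z, w) = (-3 + w)*(-5/2 + z) (O(z, w) = (z - 5/2)*(w - 3) = (-5/2 + z)*(-3 + w) = (-3 + w)*(-5/2 + z))
j = -3 (j = 1 - 4 = -3)
O(l(-1, 5), 2)*j = (15/2 - 3*(-3 - 3*(-1)) - 5/2*2 + 2*(-3 - 3*(-1)))*(-3) = (15/2 - 3*(-3 + 3) - 5 + 2*(-3 + 3))*(-3) = (15/2 - 3*0 - 5 + 2*0)*(-3) = (15/2 + 0 - 5 + 0)*(-3) = (5/2)*(-3) = -15/2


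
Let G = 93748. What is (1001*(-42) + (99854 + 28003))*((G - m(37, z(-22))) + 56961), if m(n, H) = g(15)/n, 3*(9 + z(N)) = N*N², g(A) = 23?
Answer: 478522461150/37 ≈ 1.2933e+10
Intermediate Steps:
z(N) = -9 + N³/3 (z(N) = -9 + (N*N²)/3 = -9 + N³/3)
m(n, H) = 23/n
(1001*(-42) + (99854 + 28003))*((G - m(37, z(-22))) + 56961) = (1001*(-42) + (99854 + 28003))*((93748 - 23/37) + 56961) = (-42042 + 127857)*((93748 - 23/37) + 56961) = 85815*((93748 - 1*23/37) + 56961) = 85815*((93748 - 23/37) + 56961) = 85815*(3468653/37 + 56961) = 85815*(5576210/37) = 478522461150/37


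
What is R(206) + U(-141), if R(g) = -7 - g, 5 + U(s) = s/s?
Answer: -217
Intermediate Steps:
U(s) = -4 (U(s) = -5 + s/s = -5 + 1 = -4)
R(206) + U(-141) = (-7 - 1*206) - 4 = (-7 - 206) - 4 = -213 - 4 = -217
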